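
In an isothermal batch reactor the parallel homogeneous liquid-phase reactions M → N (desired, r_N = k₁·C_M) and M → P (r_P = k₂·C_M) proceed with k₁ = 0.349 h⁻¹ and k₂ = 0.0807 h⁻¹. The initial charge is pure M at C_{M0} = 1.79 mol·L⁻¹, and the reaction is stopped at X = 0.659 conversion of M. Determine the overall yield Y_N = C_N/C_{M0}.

0.535

C_M = C_{M0}(1−X) = 0.6104 mol·L⁻¹.
Both paths are first order in M, so the instantaneous fraction to N is constant: dC_N/d(−C_M) = k₁/(k₁+k₂) = 0.8122.
C_N = 0.8122·(C_{M0}−C_M) = 0.8122×1.180 = 0.958 mol·L⁻¹.
Y_N = C_N/C_{M0} = 0.9581/1.79 = 0.535.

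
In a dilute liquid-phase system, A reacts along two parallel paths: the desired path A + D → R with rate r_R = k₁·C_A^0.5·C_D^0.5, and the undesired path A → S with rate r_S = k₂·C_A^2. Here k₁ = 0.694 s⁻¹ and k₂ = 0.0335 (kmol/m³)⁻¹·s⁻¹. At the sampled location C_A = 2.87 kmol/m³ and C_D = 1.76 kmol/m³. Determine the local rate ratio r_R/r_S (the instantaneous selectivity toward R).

S_{R/S} = r_R/r_S = (k₁·C_A^0.5·C_D^0.5)/(k₂·C_A^2) = (k₁/k₂)·C_A^-1.5·C_D^0.5.
= (0.694×2.870^0.5×1.760^0.5) / (0.0335×2.870^2) = 1.560/0.2759 = 5.65.
The undesired path is higher order in A, so low C_A (CSTR or dilute feed) favours R.

5.65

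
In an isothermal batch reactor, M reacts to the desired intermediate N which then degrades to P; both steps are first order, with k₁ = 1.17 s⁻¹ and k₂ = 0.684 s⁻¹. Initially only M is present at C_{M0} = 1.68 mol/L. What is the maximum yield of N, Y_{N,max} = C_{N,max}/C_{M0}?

For a first-order series the maximum intermediate yield is C_{N,max}/C_{M0} = (k₁/k₂)^[k₂/(k₂−k₁)].
= (1.17/0.684)^(0.684/(0.684−1.17)) = (1.711)^(-1.407) = 0.4698.

0.470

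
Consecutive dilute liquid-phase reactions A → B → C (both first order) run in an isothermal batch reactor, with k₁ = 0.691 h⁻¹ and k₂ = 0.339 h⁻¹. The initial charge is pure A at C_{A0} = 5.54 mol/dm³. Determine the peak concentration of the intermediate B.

For a first-order series the maximum intermediate yield is C_{B,max}/C_{A0} = (k₁/k₂)^[k₂/(k₂−k₁)].
= (0.691/0.339)^(0.339/(0.339−0.691)) = (2.038)^(-0.9631) = 0.5037.
C_{B,max} = 0.5037×5.54 = 2.79 mol/dm³.

2.79 mol/dm³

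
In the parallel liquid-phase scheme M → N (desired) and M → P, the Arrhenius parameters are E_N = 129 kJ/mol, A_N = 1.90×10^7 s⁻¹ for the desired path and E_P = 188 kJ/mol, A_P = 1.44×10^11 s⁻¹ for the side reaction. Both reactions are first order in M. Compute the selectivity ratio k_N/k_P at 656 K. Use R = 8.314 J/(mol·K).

6.58

With equal orders, S_{N/P} = k_N/k_P = (A_N/A_P)·exp[(E_P−E_N)/(RT)].
(E_P−E_N)/(RT) = (188−129)×10³/(8.314×656) = 59000/5454 = 10.82.
k_N/k_P = (1.90×10^7/1.44×10^11)·exp(10.82) = 1.319×10^-4 × 49900 = 6.58.
Since E_N < E_P, lowering the temperature improves selectivity toward N.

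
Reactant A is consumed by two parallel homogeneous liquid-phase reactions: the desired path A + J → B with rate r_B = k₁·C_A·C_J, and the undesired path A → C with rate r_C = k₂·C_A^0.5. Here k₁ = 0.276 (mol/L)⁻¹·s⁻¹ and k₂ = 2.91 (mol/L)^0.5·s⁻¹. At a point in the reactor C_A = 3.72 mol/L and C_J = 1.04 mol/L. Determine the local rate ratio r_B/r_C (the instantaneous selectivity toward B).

0.190

S_{B/C} = r_B/r_C = (k₁·C_A·C_J)/(k₂·C_A^0.5) = (k₁/k₂)·C_A^0.5·C_J.
= (0.276×3.720×1.040) / (2.91×3.720^0.5) = 1.068/5.613 = 0.190.
Since the desired path is higher order in A, keeping C_A high (PFR or concentrated feed) favours B.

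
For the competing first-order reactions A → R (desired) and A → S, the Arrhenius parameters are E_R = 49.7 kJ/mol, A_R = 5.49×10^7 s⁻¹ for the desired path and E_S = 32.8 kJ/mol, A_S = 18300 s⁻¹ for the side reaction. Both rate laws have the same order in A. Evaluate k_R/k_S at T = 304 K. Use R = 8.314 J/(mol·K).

3.74

With equal orders, S_{R/S} = k_R/k_S = (A_R/A_S)·exp[(E_S−E_R)/(RT)].
(E_S−E_R)/(RT) = (32.8−49.7)×10³/(8.314×304) = -16900/2527 = -6.687.
k_R/k_S = (5.49×10^7/18300)·exp(-6.687) = 3000 × 0.001248 = 3.74.
Since E_R > E_S, raising the temperature improves selectivity toward R.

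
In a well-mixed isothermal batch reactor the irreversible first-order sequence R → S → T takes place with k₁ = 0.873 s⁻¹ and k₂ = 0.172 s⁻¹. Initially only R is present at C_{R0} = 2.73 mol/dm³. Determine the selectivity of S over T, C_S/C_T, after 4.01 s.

1.53

The intermediate concentration in a first-order A→B→C sequence is C_S = k₁C_{R0}(e^(−k₁t) − e^(−k₂t))/(k₂−k₁).
e^(−k₁t) = e^(−0.873×4.01) = e^(−3.501) = 0.03018; e^(−k₂t) = e^(−0.6897) = 0.5017.
C_S = 0.873×2.73/(0.172−0.873) × (0.03018−0.5017) = (-3.400)×(-0.4715) = 1.603 mol/dm³.
C_R = C_{R0}e^(−k₁t) = 0.08238 mol/dm³, so C_T = C_{R0}−C_R−C_S = 1.044 mol/dm³; C_S/C_T = 1.53.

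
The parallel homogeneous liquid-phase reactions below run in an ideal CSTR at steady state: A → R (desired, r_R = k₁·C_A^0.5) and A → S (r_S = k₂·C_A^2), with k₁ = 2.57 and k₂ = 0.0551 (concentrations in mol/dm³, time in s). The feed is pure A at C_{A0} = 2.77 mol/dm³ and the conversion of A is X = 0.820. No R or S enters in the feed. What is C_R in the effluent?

2.25 mol/dm³

Exit C_A = C_{A0}(1−X) = 2.77×0.180 = 0.4986 mol/dm³.
Rates in a CSTR are evaluated at the outlet concentration: r_R = 2.57×0.4986^0.5 = 1.815, r_S = 0.0551×0.4986^2 = 0.01370.
Fraction of consumed A going to R: r_R/(r_R+r_S) = 0.9925.
C_R = 0.9925·C_{A0}·X = 0.9925×2.77×0.820 = 2.25 mol/dm³.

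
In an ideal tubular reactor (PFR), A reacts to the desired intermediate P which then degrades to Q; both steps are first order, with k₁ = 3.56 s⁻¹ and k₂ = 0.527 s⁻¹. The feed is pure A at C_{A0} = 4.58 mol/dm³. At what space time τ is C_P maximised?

Setting dC_P/dτ = 0 gives τ_opt = ln(k₂/k₁)/(k₂−k₁).
= ln(0.527/3.56)/(0.527−3.56) = ln(0.1480)/-3.033 = -1.910/-3.033 = 0.630 s.

0.630 s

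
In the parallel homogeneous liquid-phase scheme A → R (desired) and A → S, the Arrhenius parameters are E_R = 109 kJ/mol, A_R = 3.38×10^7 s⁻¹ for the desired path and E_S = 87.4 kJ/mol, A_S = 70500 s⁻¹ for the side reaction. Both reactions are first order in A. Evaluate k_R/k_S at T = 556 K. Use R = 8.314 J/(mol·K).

4.48

With equal orders, S_{R/S} = k_R/k_S = (A_R/A_S)·exp[(E_S−E_R)/(RT)].
(E_S−E_R)/(RT) = (87.4−109)×10³/(8.314×556) = -21600/4623 = -4.673.
k_R/k_S = (3.38×10^7/70500)·exp(-4.673) = 479.4 × 0.009347 = 4.48.
Since E_R > E_S, raising the temperature improves selectivity toward R.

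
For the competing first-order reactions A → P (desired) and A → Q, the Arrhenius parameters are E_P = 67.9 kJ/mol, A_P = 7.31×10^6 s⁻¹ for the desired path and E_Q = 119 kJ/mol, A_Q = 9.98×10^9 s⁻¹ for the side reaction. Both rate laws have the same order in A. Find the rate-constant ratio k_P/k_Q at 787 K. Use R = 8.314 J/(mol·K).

Since both paths have the same order in A, the concentration cancels and S_{P/Q} = k_P/k_Q = (A_P/A_Q)·exp[(E_Q−E_P)/(RT)].
(E_Q−E_P)/(RT) = (119−67.9)×10³/(8.314×787) = 51100/6543 = 7.810.
k_P/k_Q = (7.31×10^6/9.98×10^9)·exp(7.810) = 7.325×10^-4 × 2464 = 1.81.
Since E_P < E_Q, lowering the temperature improves selectivity toward P.

1.81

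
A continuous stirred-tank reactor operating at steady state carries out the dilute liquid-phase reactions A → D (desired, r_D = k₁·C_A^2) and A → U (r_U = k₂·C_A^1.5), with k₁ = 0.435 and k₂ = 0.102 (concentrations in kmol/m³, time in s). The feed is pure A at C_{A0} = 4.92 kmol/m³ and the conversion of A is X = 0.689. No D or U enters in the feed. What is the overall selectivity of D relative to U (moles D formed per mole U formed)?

Exit C_A = C_{A0}(1−X) = 4.92×0.311 = 1.530 kmol/m³.
A CSTR operates uniformly at the exit composition, giving r_D = 1.018 and r_U = 0.1931 (each k·C_A^n at C_A = 1.530).
Overall selectivity = C_D/C_U = r_Dτ/(r_Uτ) = r_D/r_U = 5.28.

5.28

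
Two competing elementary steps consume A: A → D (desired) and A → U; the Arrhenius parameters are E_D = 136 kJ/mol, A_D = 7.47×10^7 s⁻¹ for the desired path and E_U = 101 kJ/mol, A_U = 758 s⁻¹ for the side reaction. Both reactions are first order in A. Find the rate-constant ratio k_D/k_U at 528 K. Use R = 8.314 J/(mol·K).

34.0

With equal orders, S_{D/U} = k_D/k_U = (A_D/A_U)·exp[(E_U−E_D)/(RT)].
(E_U−E_D)/(RT) = (101−136)×10³/(8.314×528) = -35000/4390 = -7.973.
k_D/k_U = (7.47×10^7/758)·exp(-7.973) = 98549 × 3.446×10^-4 = 34.0.
Since E_D > E_U, raising the temperature improves selectivity toward D.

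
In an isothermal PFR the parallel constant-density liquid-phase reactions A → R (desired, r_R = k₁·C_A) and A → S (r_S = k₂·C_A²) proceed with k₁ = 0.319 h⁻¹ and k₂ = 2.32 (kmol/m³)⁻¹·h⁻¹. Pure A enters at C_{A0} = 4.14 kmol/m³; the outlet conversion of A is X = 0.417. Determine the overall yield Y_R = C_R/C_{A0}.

0.0172

C_A = C_{A0}(1−X) = 2.414 kmol/m³.
Along a PFR/batch, dC_R/dC_A = −r_R/(r_R+r_S) = −k₁/(k₁+k₂·C_A).
Integrating from C_{A0} to C_A: C_R = (0.319/2.32)·ln[(0.319+2.32·4.14)/(0.319+2.32·2.41)] = 0.1375·ln(9.924/5.919) = 0.07106 kmol/m³.
Y_R = C_R/C_{A0} = 0.07106/4.14 = 0.0172.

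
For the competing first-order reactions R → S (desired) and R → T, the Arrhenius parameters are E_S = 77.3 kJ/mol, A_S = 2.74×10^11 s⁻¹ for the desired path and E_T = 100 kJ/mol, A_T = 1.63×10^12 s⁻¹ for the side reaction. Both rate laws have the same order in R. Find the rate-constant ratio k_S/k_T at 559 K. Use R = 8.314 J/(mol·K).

22.2

k_S/k_T = (A_S/A_T)·exp[−(E_S−E_T)/(RT)] = (A_S/A_T)·exp[(E_T−E_S)/(RT)].
(E_T−E_S)/(RT) = (100−77.3)×10³/(8.314×559) = 22700/4648 = 4.884.
k_S/k_T = (2.74×10^11/1.63×10^12)·exp(4.884) = 0.1681 × 132.2 = 22.2.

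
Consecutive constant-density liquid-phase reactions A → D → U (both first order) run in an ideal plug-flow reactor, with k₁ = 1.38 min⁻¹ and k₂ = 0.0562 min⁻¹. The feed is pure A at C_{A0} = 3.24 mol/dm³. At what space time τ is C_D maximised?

The intermediate peaks when r₁ = r₂, i.e. k₁e^(−k₁τ) = k₂e^(−k₂τ), giving τ_opt = ln(k₂/k₁)/(k₂−k₁).
= ln(0.0562/1.38)/(0.0562−1.38) = ln(0.04072)/-1.324 = -3.201/-1.324 = 2.42 min.

2.42 min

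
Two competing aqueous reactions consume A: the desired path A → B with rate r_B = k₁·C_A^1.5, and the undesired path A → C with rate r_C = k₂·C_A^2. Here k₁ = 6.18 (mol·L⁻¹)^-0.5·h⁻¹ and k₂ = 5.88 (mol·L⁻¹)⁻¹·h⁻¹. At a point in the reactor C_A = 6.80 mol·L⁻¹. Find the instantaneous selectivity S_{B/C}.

0.403

S_{B/C} = r_B/r_C = (k₁·C_A^1.5)/(k₂·C_A^2) = (k₁/k₂)·C_A^-0.5.
= (6.18×6.800^1.5) / (5.88×6.800^2) = 109.6/271.9 = 0.403.
The undesired path is higher order in A, so low C_A (CSTR or dilute feed) favours B.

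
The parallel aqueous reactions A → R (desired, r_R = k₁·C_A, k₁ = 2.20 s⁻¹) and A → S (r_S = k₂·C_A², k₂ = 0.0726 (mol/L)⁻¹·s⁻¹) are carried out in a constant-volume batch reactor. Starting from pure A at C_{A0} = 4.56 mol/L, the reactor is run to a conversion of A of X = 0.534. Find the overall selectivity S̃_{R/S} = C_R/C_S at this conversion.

9.11

C_A = C_{A0}(1−X) = 2.125 mol/L.
Along a PFR/batch, dC_R/dC_A = −r_R/(r_R+r_S) = −k₁/(k₁+k₂·C_A).
Integrating from C_{A0} to C_A: C_R = (2.20/0.0726)·ln[(2.20+0.0726·4.56)/(2.20+0.0726·2.12)] = 30.30·ln(2.531/2.354) = 2.194 mol/L.
C_S = (C_{A0}−C_A)−C_R = 0.2409 mol/L; S̃_{R/S} = 2.194/0.2409 = 9.11.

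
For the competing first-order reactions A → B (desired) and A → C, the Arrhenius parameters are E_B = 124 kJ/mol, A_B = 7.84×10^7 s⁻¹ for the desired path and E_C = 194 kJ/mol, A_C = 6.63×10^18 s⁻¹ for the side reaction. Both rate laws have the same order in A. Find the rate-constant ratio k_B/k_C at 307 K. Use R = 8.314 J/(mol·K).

Since both paths have the same order in A, the concentration cancels and S_{B/C} = k_B/k_C = (A_B/A_C)·exp[(E_C−E_B)/(RT)].
(E_C−E_B)/(RT) = (194−124)×10³/(8.314×307) = 70000/2552 = 27.43.
k_B/k_C = (7.84×10^7/6.63×10^18)·exp(27.43) = 1.183×10^-11 × 8.140×10^11 = 9.63.
Since E_B < E_C, lowering the temperature improves selectivity toward B.

9.63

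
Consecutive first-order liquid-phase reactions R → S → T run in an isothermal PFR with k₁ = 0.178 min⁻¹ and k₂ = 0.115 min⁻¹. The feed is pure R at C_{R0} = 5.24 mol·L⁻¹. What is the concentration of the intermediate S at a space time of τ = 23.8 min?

For first-order series with pure R initially, C_S(τ) = k₁C_{R0}/(k₂−k₁)·(e^(−k₁τ) − e^(−k₂τ)).
e^(−k₁τ) = e^(−0.178×23.8) = e^(−4.236) = 0.01446; e^(−k₂τ) = e^(−2.737) = 0.06476.
C_S = 0.178×5.24/(0.115−0.178) × (0.01446−0.06476) = (-14.81)×(-0.05030) = 0.7448 mol·L⁻¹.

0.745 mol·L⁻¹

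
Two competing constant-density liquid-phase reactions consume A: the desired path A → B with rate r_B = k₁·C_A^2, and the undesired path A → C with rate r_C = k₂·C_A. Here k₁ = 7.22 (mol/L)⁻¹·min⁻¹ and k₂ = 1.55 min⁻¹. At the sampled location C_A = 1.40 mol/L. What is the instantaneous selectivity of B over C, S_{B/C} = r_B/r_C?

6.52

S_{B/C} = r_B/r_C = (k₁·C_A^2)/(k₂·C_A) = (k₁/k₂)·C_A.
= (7.22×1.400^2) / (1.55×1.400) = 14.15/2.170 = 6.52.
Since the desired path is higher order in A, keeping C_A high (PFR or concentrated feed) favours B.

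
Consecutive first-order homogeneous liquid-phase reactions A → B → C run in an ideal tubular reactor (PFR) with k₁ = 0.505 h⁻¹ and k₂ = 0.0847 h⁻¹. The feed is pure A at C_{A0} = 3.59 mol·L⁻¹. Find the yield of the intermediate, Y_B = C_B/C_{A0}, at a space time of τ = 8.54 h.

Solving the coupled first-order balances gives C_B(τ) = [k₁/(k₂−k₁)]·C_{A0}·(e^(−k₁τ) − e^(−k₂τ)).
e^(−k₁τ) = e^(−0.505×8.54) = e^(−4.313) = 0.01340; e^(−k₂τ) = e^(−0.7233) = 0.4851.
C_B = 0.505×3.59/(0.0847−0.505) × (0.01340−0.4851) = (-4.313)×(-0.4717) = 2.035 mol·L⁻¹.
Y_B = C_B/C_{A0} = 2.035/3.59 = 0.567.

0.567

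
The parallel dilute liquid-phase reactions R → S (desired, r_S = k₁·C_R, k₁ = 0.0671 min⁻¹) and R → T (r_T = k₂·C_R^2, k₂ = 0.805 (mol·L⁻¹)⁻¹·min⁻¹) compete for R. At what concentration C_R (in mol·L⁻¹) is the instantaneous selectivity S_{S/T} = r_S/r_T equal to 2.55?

S_{S/T} = (k₁/k₂)·C_R⁻¹ ⇒ C_R = (S·k₂/k₁)^(-1).
= (2.55×0.805/0.0671)^(-1) = (30.59)^(-1) = 0.0327 mol·L⁻¹.

0.0327 mol·L⁻¹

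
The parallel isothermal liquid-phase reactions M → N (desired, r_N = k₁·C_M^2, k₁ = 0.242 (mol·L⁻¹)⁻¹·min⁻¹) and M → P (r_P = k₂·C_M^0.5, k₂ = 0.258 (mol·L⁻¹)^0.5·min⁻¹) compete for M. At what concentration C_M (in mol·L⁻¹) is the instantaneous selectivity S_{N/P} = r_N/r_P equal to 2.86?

S_{N/P} = (k₁/k₂)·C_M^1.5 ⇒ C_M = (S·k₂/k₁)^(1/1.5).
= (2.86×0.258/0.242)^(0.6667) = (3.049)^(0.6667) = 2.10 mol·L⁻¹.

2.10 mol·L⁻¹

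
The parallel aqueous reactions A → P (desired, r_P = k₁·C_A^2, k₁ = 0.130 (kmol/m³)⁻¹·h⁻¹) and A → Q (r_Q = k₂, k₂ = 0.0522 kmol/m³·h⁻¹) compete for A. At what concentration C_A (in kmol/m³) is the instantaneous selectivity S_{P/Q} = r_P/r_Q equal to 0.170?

0.261 kmol/m³

S_{P/Q} = (k₁/k₂)·C_A^2 ⇒ C_A = (S·k₂/k₁)^(0.5).
= (0.170×0.0522/0.130)^(0.5) = (0.06826)^(0.5) = 0.261 kmol/m³.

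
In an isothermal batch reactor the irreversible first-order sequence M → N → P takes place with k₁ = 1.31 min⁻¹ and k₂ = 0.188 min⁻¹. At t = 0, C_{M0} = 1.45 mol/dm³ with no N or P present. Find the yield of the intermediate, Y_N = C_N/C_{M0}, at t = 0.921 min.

0.633

For first-order series with pure M initially, C_N(t) = k₁C_{M0}/(k₂−k₁)·(e^(−k₁t) − e^(−k₂t)).
e^(−k₁t) = e^(−1.31×0.921) = e^(−1.207) = 0.2992; e^(−k₂t) = e^(−0.1731) = 0.8410.
C_N = 1.31×1.45/(0.188−1.31) × (0.2992−0.8410) = (-1.693)×(-0.5418) = 0.9172 mol/dm³.
Y_N = C_N/C_{M0} = 0.9172/1.45 = 0.633.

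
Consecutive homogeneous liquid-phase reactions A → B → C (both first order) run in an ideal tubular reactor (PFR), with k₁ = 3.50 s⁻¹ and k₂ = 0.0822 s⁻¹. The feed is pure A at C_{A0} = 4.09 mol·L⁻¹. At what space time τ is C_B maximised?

1.10 s

Setting dC_B/dτ = 0 gives τ_opt = ln(k₂/k₁)/(k₂−k₁).
= ln(0.0822/3.50)/(0.0822−3.50) = ln(0.02349)/-3.418 = -3.751/-3.418 = 1.10 s.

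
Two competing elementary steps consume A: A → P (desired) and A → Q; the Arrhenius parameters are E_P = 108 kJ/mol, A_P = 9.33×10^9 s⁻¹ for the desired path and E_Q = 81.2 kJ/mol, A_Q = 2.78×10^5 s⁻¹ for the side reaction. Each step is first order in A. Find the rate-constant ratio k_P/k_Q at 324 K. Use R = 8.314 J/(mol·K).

k_P/k_Q = (A_P/A_Q)·exp[−(E_P−E_Q)/(RT)] = (A_P/A_Q)·exp[(E_Q−E_P)/(RT)].
(E_Q−E_P)/(RT) = (81.2−108)×10³/(8.314×324) = -26800/2694 = -9.949.
k_P/k_Q = (9.33×10^9/2.78×10^5)·exp(-9.949) = 33561 × 4.778×10^-5 = 1.60.
Since E_P > E_Q, raising the temperature improves selectivity toward P.

1.60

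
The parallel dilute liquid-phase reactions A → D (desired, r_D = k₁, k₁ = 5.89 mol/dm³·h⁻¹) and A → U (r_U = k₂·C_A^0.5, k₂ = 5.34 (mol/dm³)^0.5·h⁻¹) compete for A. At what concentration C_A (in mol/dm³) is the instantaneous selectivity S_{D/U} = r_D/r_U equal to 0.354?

9.71 mol/dm³

S_{D/U} = (k₁/k₂)·C_A^-0.5 ⇒ C_A = (S·k₂/k₁)^(-2).
= (0.354×5.34/5.89)^(-2) = (0.3209)^(-2) = 9.71 mol/dm³.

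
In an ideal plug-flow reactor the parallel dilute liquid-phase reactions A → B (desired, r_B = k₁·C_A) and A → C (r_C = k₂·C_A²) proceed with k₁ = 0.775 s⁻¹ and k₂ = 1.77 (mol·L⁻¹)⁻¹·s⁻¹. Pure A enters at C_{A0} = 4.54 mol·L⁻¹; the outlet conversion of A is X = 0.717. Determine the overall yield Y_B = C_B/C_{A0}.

C_A = C_{A0}(1−X) = 1.285 mol·L⁻¹.
Along a PFR/batch, dC_B/dC_A = −r_B/(r_B+r_C) = −k₁/(k₁+k₂·C_A).
Integrating from C_{A0} to C_A: C_B = (0.775/1.77)·ln[(0.775+1.77·4.54)/(0.775+1.77·1.28)] = 0.4379·ln(8.811/3.049) = 0.4646 mol·L⁻¹.
Y_B = C_B/C_{A0} = 0.4646/4.54 = 0.102.

0.102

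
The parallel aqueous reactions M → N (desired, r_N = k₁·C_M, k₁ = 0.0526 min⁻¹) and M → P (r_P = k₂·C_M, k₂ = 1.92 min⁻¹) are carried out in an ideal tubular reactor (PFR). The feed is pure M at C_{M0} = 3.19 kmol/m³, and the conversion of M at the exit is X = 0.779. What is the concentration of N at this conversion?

C_M = C_{M0}(1−X) = 0.7050 kmol/m³.
Both paths are first order in M, so the instantaneous fraction to N is constant: dC_N/d(−C_M) = k₁/(k₁+k₂) = 0.02667.
C_N = 0.02667·(C_{M0}−C_M) = 0.02667×2.485 = 0.0663 kmol/m³.

0.0663 kmol/m³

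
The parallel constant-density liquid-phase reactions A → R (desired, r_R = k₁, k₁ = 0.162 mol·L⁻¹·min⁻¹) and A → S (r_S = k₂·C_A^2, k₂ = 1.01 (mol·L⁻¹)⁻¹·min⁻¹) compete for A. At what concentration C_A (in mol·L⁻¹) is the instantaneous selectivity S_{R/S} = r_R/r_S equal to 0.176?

0.955 mol·L⁻¹

S_{R/S} = (k₁/k₂)·C_A^-2 ⇒ C_A = (S·k₂/k₁)^(-0.5).
= (0.176×1.01/0.162)^(-0.5) = (1.097)^(-0.5) = 0.955 mol·L⁻¹.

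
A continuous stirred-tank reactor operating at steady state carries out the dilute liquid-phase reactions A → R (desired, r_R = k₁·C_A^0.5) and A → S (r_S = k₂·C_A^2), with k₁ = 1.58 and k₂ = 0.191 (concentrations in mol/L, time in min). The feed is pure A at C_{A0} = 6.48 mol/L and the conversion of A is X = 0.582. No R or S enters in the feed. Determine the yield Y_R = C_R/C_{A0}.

0.378

Exit C_A = C_{A0}(1−X) = 6.48×0.418 = 2.709 mol/L.
In a CSTR the entire volume is at exit conditions, so r_R = 1.58×2.709^0.5 = 2.600 and r_S = 0.191×2.709^2 = 1.401.
Fraction of consumed A going to R: r_R/(r_R+r_S) = 0.6498.
C_R = 0.6498·C_{A0}·X = 0.6498×6.48×0.582 = 2.45 mol/L; Y_R = C_R/C_{A0} = 0.378.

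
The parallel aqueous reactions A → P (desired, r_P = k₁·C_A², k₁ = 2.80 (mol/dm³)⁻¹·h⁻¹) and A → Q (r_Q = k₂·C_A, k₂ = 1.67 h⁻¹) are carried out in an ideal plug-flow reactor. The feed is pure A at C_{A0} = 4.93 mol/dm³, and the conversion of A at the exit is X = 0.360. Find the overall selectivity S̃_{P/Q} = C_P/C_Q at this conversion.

6.68

C_A = C_{A0}(1−X) = 3.155 mol/dm³.
Along a PFR/batch, dC_Q/dC_A = −r_Q/(r_P+r_Q) = −k₂/(k₂+k₁·C_A).
Integrating from C_{A0} to C_A: C_Q = (1.67/2.80)·ln[(1.67+2.80·4.93)/(1.67+2.80·3.16)] = 0.5964·ln(15.47/10.50) = 0.2310 mol/dm³.
Then C_P = (C_{A0}−C_A) − C_Q = 1.775 − 0.2310 = 1.544 mol/dm³.
S̃_{P/Q} = C_P/C_Q = 1.544/0.2310 = 6.68.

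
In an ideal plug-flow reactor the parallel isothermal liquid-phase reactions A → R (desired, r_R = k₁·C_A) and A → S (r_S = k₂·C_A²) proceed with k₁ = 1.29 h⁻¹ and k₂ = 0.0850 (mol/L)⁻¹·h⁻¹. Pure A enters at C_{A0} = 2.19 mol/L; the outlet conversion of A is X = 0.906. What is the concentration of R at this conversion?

C_A = C_{A0}(1−X) = 0.2059 mol/L.
Along a PFR/batch, dC_R/dC_A = −r_R/(r_R+r_S) = −k₁/(k₁+k₂·C_A).
Integrating from C_{A0} to C_A: C_R = (1.29/0.0850)·ln[(1.29+0.0850·2.19)/(1.29+0.0850·0.206)] = 15.18·ln(1.476/1.307) = 1.841 mol/L.

1.84 mol/L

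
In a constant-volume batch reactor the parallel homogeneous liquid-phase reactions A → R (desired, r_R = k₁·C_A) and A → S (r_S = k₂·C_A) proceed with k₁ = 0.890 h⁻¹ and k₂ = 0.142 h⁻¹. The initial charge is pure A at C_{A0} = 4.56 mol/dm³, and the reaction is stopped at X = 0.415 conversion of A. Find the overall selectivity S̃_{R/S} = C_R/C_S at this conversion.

C_A = C_{A0}(1−X) = 2.668 mol/dm³.
Both paths are first order in A, so the instantaneous fraction to R is constant: dC_R/d(−C_A) = k₁/(k₁+k₂) = 0.8624.
C_R = 0.8624·(C_{A0}−C_A) = 0.8624×1.892 = 1.63 mol/dm³.
C_S = (C_{A0}−C_A)−C_R = 0.2604 mol/dm³; S̃_{R/S} = 1.632/0.2604 = 6.27.

6.27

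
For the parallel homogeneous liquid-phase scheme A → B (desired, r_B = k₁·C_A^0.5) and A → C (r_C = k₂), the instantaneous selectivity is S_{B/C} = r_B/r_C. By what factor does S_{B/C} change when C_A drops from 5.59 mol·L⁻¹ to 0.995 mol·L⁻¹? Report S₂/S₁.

0.422

S_{B/C} = (k₁/k₂)·C_A^0.5, so S₂/S₁ = (C_{A,2}/C_{A,1})^0.5.
= (0.995/5.59)^0.5 = (0.1780)^0.5 = 0.422.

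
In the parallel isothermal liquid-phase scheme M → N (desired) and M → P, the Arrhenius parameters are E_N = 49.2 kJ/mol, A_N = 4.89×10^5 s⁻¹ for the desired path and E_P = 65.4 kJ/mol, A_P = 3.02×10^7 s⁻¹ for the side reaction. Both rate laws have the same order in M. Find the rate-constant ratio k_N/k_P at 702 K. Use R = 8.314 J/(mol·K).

0.260

With equal orders, S_{N/P} = k_N/k_P = (A_N/A_P)·exp[(E_P−E_N)/(RT)].
(E_P−E_N)/(RT) = (65.4−49.2)×10³/(8.314×702) = 16200/5836 = 2.776.
k_N/k_P = (4.89×10^5/3.02×10^7)·exp(2.776) = 0.01619 × 16.05 = 0.260.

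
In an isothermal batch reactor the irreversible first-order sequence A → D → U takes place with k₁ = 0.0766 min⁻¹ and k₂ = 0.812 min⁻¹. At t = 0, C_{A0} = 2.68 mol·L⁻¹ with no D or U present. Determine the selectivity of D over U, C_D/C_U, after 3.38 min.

Solving the coupled first-order balances gives C_D(t) = [k₁/(k₂−k₁)]·C_{A0}·(e^(−k₁t) − e^(−k₂t)).
e^(−k₁t) = e^(−0.0766×3.38) = e^(−0.2589) = 0.7719; e^(−k₂t) = e^(−2.745) = 0.06428.
C_D = 0.0766×2.68/(0.812−0.0766) × (0.7719−0.06428) = 0.2792×0.7076 = 0.1975 mol·L⁻¹.
C_A = C_{A0}e^(−k₁t) = 2.069 mol·L⁻¹, so C_U = C_{A0}−C_A−C_D = 0.4138 mol·L⁻¹; C_D/C_U = 0.477.

0.477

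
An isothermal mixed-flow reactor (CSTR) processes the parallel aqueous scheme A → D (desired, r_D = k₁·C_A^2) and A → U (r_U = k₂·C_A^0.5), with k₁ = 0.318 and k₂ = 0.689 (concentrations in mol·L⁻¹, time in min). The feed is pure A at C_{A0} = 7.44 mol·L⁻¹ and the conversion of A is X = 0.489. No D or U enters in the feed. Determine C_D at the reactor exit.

Exit C_A = C_{A0}(1−X) = 7.44×0.511 = 3.802 mol·L⁻¹.
A CSTR operates uniformly at the exit composition, giving r_D = 4.596 and r_U = 1.343 (each k·C_A^n at C_A = 3.802).
Fraction of consumed A going to D: r_D/(r_D+r_U) = 0.7738.
C_D = 0.7738·C_{A0}·X = 0.7738×7.44×0.489 = 2.82 mol·L⁻¹.

2.82 mol·L⁻¹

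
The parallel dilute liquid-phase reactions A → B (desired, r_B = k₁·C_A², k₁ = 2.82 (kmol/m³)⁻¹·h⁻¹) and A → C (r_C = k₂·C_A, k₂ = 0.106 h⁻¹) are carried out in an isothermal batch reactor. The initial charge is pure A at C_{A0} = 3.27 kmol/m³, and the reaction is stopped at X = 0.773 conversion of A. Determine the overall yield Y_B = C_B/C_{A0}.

C_A = C_{A0}(1−X) = 0.7423 kmol/m³.
Along a PFR/batch, dC_C/dC_A = −r_C/(r_B+r_C) = −k₂/(k₂+k₁·C_A).
Integrating from C_{A0} to C_A: C_C = (0.106/2.82)·ln[(0.106+2.82·3.27)/(0.106+2.82·0.742)] = 0.03759·ln(9.327/2.199) = 0.05431 kmol/m³.
Then C_B = (C_{A0}−C_A) − C_C = 2.528 − 0.05431 = 2.473 kmol/m³.
Y_B = C_B/C_{A0} = 2.473/3.27 = 0.756.

0.756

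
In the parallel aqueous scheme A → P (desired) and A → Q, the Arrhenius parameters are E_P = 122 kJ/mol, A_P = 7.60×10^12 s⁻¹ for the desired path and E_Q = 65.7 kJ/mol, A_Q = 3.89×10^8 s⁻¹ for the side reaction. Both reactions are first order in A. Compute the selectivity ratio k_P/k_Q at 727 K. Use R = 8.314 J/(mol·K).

With equal orders, S_{P/Q} = k_P/k_Q = (A_P/A_Q)·exp[(E_Q−E_P)/(RT)].
(E_Q−E_P)/(RT) = (65.7−122)×10³/(8.314×727) = -56300/6044 = -9.315.
k_P/k_Q = (7.60×10^12/3.89×10^8)·exp(-9.315) = 19537 × 9.010×10^-5 = 1.76.

1.76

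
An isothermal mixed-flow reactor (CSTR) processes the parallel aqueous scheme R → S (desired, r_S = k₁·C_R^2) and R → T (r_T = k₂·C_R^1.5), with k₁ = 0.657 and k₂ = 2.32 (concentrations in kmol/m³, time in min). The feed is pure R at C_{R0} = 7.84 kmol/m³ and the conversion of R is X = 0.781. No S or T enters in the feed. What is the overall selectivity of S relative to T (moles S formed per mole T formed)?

0.371

Exit C_R = C_{R0}(1−X) = 7.84×0.219 = 1.717 kmol/m³.
A CSTR operates uniformly at the exit composition, giving r_S = 1.937 and r_T = 5.219 (each k·C_R^n at C_R = 1.717).
Overall selectivity = C_S/C_T = r_Sτ/(r_Tτ) = r_S/r_T = 0.371.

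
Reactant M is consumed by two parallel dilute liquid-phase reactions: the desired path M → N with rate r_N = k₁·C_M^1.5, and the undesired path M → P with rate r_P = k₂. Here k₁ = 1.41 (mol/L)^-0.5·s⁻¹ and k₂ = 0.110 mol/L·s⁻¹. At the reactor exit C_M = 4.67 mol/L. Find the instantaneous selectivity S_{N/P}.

S_{N/P} = r_N/r_P = (k₁·C_M^1.5)/(k₂) = (k₁/k₂)·C_M^1.5.
= (1.41×4.670^1.5) / (0.110) = 14.23/0.1100 = 129.
Since the desired path is higher order in M, keeping C_M high (PFR or concentrated feed) favours N.

129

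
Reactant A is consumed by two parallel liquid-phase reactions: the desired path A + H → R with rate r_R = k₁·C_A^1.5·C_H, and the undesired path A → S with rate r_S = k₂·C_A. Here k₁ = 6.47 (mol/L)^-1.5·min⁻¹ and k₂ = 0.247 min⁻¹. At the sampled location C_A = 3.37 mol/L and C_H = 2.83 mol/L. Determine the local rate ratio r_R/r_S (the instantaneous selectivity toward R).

136

S_{R/S} = r_R/r_S = (k₁·C_A^1.5·C_H)/(k₂·C_A) = (k₁/k₂)·C_A^0.5·C_H.
= (6.47×3.370^1.5×2.830) / (0.247×3.370) = 113.3/0.8324 = 136.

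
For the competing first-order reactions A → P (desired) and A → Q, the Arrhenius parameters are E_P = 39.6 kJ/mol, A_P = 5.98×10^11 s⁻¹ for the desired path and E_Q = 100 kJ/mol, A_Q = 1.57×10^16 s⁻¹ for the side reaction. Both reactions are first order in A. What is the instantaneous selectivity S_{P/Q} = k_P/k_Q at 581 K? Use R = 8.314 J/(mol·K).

10.3

k_P/k_Q = (A_P/A_Q)·exp[−(E_P−E_Q)/(RT)] = (A_P/A_Q)·exp[(E_Q−E_P)/(RT)].
(E_Q−E_P)/(RT) = (100−39.6)×10³/(8.314×581) = 60400/4830 = 12.50.
k_P/k_Q = (5.98×10^11/1.57×10^16)·exp(12.50) = 3.809×10^-5 × 2.694×10^5 = 10.3.
Since E_P < E_Q, lowering the temperature improves selectivity toward P.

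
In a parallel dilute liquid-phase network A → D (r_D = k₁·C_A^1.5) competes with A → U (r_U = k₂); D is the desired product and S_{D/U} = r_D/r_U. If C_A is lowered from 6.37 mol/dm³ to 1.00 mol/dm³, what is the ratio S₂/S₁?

0.0622

S_{D/U} = (k₁/k₂)·C_A^1.5, so S₂/S₁ = (C_{A,2}/C_{A,1})^1.5.
= (1.00/6.37)^1.5 = (0.1570)^1.5 = 0.0622.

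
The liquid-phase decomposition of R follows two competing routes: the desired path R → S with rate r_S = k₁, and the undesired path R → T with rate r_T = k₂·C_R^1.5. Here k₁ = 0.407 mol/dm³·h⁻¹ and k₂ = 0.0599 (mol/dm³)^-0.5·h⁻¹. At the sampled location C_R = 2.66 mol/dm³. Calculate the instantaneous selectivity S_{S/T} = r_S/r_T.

1.57

S_{S/T} = r_S/r_T = (k₁)/(k₂·C_R^1.5) = (k₁/k₂)·C_R^-1.5.
= (0.407) / (0.0599×2.660^1.5) = 0.4070/0.2599 = 1.57.
The undesired path is higher order in R, so low C_R (CSTR or dilute feed) favours S.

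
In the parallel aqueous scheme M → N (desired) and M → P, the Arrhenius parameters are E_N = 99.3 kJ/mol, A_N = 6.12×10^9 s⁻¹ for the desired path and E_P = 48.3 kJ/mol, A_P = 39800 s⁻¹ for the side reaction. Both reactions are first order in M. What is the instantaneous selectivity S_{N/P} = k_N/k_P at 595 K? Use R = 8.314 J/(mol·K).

5.12

With equal orders, S_{N/P} = k_N/k_P = (A_N/A_P)·exp[(E_P−E_N)/(RT)].
(E_P−E_N)/(RT) = (48.3−99.3)×10³/(8.314×595) = -51000/4947 = -10.31.
k_N/k_P = (6.12×10^9/39800)·exp(-10.31) = 1.538×10^5 × 3.331×10^-5 = 5.12.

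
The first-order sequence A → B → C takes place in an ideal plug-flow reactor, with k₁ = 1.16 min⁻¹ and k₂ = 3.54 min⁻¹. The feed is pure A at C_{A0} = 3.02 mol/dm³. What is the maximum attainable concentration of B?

For a first-order series the maximum intermediate yield is C_{B,max}/C_{A0} = (k₁/k₂)^[k₂/(k₂−k₁)].
= (1.16/3.54)^(3.54/(3.54−1.16)) = (0.3277)^(1.487) = 0.1902.
C_{B,max} = 0.1902×3.02 = 0.575 mol/dm³.

0.575 mol/dm³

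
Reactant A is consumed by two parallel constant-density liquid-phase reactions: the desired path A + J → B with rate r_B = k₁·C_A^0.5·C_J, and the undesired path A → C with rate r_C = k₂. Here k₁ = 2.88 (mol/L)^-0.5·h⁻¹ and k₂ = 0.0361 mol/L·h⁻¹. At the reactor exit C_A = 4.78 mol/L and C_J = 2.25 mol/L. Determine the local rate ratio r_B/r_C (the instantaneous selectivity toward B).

S_{B/C} = r_B/r_C = (k₁·C_A^0.5·C_J)/(k₂) = (k₁/k₂)·C_A^0.5·C_J.
= (2.88×4.780^0.5×2.250) / (0.0361) = 14.17/0.03610 = 392.
Since the desired path is higher order in A, keeping C_A high (PFR or concentrated feed) favours B.

392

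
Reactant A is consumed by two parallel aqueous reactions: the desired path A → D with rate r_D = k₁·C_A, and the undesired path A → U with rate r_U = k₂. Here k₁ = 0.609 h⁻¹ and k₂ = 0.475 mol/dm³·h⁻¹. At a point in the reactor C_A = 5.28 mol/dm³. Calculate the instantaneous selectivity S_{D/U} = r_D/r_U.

S_{D/U} = r_D/r_U = (k₁·C_A)/(k₂) = (k₁/k₂)·C_A.
= (0.609×5.280) / (0.475) = 3.216/0.4750 = 6.77.
Since the desired path is higher order in A, keeping C_A high (PFR or concentrated feed) favours D.

6.77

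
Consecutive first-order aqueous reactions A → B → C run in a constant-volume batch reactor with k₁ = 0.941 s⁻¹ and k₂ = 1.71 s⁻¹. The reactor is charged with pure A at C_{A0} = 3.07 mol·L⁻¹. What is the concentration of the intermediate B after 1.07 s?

The intermediate concentration in a first-order A→B→C sequence is C_B = k₁C_{A0}(e^(−k₁t) − e^(−k₂t))/(k₂−k₁).
e^(−k₁t) = e^(−0.941×1.07) = e^(−1.007) = 0.3654; e^(−k₂t) = e^(−1.830) = 0.1605.
C_B = 0.941×3.07/(1.71−0.941) × (0.3654−0.1605) = 3.757×0.2049 = 0.7697 mol·L⁻¹.

0.770 mol·L⁻¹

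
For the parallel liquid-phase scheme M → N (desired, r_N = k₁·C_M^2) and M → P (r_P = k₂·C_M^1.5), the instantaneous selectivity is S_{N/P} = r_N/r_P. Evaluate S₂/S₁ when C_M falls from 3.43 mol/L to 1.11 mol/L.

0.569

S_{N/P} = (k₁/k₂)·C_M^0.5, so S₂/S₁ = (C_{M,2}/C_{M,1})^0.5.
= (1.11/3.43)^0.5 = (0.3236)^0.5 = 0.569.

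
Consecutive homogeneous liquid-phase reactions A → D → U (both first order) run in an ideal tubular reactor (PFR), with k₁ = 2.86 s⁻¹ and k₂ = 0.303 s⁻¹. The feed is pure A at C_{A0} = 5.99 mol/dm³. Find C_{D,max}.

For a first-order series the maximum intermediate yield is C_{D,max}/C_{A0} = (k₁/k₂)^[k₂/(k₂−k₁)].
= (2.86/0.303)^(0.303/(0.303−2.86)) = (9.439)^(-0.1185) = 0.7664.
C_{D,max} = 0.7664×5.99 = 4.59 mol/dm³.

4.59 mol/dm³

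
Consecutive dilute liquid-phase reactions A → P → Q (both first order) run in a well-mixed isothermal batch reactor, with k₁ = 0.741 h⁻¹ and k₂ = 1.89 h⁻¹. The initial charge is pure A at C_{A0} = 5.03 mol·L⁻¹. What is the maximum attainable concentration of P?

Evaluating C_P at t_opt = ln(k₂/k₁)/(k₂−k₁) gives C_{P,max}/C_{A0} = (k₁/k₂)^[k₂/(k₂−k₁)].
= (0.741/1.89)^(1.89/(1.89−0.741)) = (0.3921)^(1.645) = 0.2143.
C_{P,max} = 0.2143×5.03 = 1.08 mol·L⁻¹.

1.08 mol·L⁻¹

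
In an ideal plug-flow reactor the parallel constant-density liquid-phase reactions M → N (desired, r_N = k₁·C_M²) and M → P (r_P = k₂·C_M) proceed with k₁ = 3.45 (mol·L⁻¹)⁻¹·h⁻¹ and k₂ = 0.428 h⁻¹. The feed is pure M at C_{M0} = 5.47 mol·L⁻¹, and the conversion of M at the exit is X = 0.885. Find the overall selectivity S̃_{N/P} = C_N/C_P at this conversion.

C_M = C_{M0}(1−X) = 0.6290 mol·L⁻¹.
Along a PFR/batch, dC_P/dC_M = −r_P/(r_N+r_P) = −k₂/(k₂+k₁·C_M).
Integrating from C_{M0} to C_M: C_P = (0.428/3.45)·ln[(0.428+3.45·5.47)/(0.428+3.45·0.629)] = 0.1241·ln(19.30/2.598) = 0.2488 mol·L⁻¹.
Then C_N = (C_{M0}−C_M) − C_P = 4.841 − 0.2488 = 4.592 mol·L⁻¹.
S̃_{N/P} = C_N/C_P = 4.592/0.2488 = 18.5.

18.5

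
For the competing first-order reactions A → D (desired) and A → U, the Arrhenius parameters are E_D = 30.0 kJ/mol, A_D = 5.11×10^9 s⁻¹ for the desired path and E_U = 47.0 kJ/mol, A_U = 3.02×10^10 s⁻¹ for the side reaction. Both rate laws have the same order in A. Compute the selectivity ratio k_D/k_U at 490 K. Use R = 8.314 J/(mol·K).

11.0

With equal orders, S_{D/U} = k_D/k_U = (A_D/A_U)·exp[(E_U−E_D)/(RT)].
(E_U−E_D)/(RT) = (47.0−30.0)×10³/(8.314×490) = 17000/4074 = 4.173.
k_D/k_U = (5.11×10^9/3.02×10^10)·exp(4.173) = 0.1692 × 64.91 = 11.0.
Since E_D < E_U, lowering the temperature improves selectivity toward D.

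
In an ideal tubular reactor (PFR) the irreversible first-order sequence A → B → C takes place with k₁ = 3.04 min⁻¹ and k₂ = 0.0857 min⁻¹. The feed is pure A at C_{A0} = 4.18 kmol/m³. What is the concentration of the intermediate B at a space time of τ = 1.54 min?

For first-order series with pure A initially, C_B(τ) = k₁C_{A0}/(k₂−k₁)·(e^(−k₁τ) − e^(−k₂τ)).
e^(−k₁τ) = e^(−3.04×1.54) = e^(−4.682) = 0.009264; e^(−k₂τ) = e^(−0.1320) = 0.8764.
C_B = 3.04×4.18/(0.0857−3.04) × (0.009264−0.8764) = (-4.301)×(-0.8671) = 3.730 kmol/m³.

3.73 kmol/m³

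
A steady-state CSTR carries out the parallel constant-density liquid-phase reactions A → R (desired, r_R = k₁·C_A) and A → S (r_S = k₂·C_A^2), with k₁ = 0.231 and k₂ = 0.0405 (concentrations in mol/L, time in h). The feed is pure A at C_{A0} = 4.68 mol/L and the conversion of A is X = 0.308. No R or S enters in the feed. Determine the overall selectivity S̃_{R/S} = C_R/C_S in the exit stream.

Exit C_A = C_{A0}(1−X) = 4.68×0.692 = 3.239 mol/L.
A CSTR operates uniformly at the exit composition, giving r_R = 0.7481 and r_S = 0.4248 (each k·C_A^n at C_A = 3.239).
Overall selectivity = C_R/C_S = r_Rτ/(r_Sτ) = r_R/r_S = 1.76.

1.76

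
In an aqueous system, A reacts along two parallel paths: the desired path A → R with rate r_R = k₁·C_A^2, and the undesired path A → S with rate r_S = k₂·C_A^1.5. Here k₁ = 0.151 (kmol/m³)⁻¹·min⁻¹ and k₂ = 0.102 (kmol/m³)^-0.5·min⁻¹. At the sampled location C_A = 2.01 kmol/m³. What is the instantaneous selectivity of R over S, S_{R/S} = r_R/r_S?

S_{R/S} = r_R/r_S = (k₁·C_A^2)/(k₂·C_A^1.5) = (k₁/k₂)·C_A^0.5.
= (0.151×2.010^2) / (0.102×2.010^1.5) = 0.6101/0.2907 = 2.10.
Since the desired path is higher order in A, keeping C_A high (PFR or concentrated feed) favours R.

2.10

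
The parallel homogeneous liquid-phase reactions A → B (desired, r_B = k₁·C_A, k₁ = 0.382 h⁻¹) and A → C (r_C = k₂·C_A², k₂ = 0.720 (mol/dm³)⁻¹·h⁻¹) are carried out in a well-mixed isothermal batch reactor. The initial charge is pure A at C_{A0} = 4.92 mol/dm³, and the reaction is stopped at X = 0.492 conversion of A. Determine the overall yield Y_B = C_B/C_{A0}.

0.0633

C_A = C_{A0}(1−X) = 2.499 mol/dm³.
Along a PFR/batch, dC_B/dC_A = −r_B/(r_B+r_C) = −k₁/(k₁+k₂·C_A).
Integrating from C_{A0} to C_A: C_B = (0.382/0.720)·ln[(0.382+0.720·4.92)/(0.382+0.720·2.50)] = 0.5306·ln(3.924/2.182) = 0.3115 mol/dm³.
Y_B = C_B/C_{A0} = 0.3115/4.92 = 0.0633.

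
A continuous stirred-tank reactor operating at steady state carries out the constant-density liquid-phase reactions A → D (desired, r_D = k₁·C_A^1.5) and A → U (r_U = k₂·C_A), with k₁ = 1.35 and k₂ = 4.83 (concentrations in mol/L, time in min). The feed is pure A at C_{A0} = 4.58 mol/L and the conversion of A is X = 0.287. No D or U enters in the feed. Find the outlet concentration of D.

0.441 mol/L

Exit C_A = C_{A0}(1−X) = 4.58×0.713 = 3.266 mol/L.
A CSTR operates uniformly at the exit composition, giving r_D = 7.966 and r_U = 15.77 (each k·C_A^n at C_A = 3.266).
Fraction of consumed A going to D: r_D/(r_D+r_U) = 0.3356.
C_D = 0.3356·C_{A0}·X = 0.3356×4.58×0.287 = 0.441 mol/L.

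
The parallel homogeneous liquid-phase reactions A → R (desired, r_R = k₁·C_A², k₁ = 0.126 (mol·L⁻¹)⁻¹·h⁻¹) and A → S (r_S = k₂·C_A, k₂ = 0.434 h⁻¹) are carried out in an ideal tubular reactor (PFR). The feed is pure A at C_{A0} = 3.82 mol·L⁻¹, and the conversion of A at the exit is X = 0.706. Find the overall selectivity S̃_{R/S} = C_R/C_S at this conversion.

C_A = C_{A0}(1−X) = 1.123 mol·L⁻¹.
Along a PFR/batch, dC_S/dC_A = −r_S/(r_R+r_S) = −k₂/(k₂+k₁·C_A).
Integrating from C_{A0} to C_A: C_S = (0.434/0.126)·ln[(0.434+0.126·3.82)/(0.434+0.126·1.12)] = 3.444·ln(0.9153/0.5755) = 1.598 mol·L⁻¹.
Then C_R = (C_{A0}−C_A) − C_S = 2.697 − 1.598 = 1.099 mol·L⁻¹.
S̃_{R/S} = C_R/C_S = 1.099/1.598 = 0.687.

0.687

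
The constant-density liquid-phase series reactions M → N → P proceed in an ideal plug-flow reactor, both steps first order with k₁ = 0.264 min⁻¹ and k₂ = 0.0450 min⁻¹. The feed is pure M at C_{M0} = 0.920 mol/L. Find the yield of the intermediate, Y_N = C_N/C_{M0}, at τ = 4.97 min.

0.639

The intermediate concentration in a first-order A→B→C sequence is C_N = k₁C_{M0}(e^(−k₁τ) − e^(−k₂τ))/(k₂−k₁).
e^(−k₁τ) = e^(−0.264×4.97) = e^(−1.312) = 0.2693; e^(−k₂τ) = e^(−0.2236) = 0.7996.
C_N = 0.264×0.920/(0.0450−0.264) × (0.2693−0.7996) = (-1.109)×(-0.5303) = 0.5882 mol/L.
Y_N = C_N/C_{M0} = 0.5882/0.920 = 0.639.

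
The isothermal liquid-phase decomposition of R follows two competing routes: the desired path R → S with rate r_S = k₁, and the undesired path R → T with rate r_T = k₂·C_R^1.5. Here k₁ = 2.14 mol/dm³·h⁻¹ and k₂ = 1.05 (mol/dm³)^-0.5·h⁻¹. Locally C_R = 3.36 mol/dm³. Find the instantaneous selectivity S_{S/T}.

S_{S/T} = r_S/r_T = (k₁)/(k₂·C_R^1.5) = (k₁/k₂)·C_R^-1.5.
= (2.14) / (1.05×3.360^1.5) = 2.140/6.467 = 0.331.
The undesired path is higher order in R, so low C_R (CSTR or dilute feed) favours S.

0.331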